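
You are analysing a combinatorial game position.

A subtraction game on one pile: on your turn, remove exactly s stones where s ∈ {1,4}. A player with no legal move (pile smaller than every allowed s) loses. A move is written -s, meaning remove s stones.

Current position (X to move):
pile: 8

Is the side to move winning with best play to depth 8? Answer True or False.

X winning at [8]: True

p1 X@[8]: -1[7]+1* -4[4]-1
p2 O@[7]: -1[6]-1* -4[3]-1
p3 X@[6]: -1[5]+1* -4[2]+1
p4 O@[5]: -1[4]-1* -4[1]-1
p5 X@[4]: -1[3]-1 -4[0]+1*
p6 O@[0] terminal -1; root [8] d8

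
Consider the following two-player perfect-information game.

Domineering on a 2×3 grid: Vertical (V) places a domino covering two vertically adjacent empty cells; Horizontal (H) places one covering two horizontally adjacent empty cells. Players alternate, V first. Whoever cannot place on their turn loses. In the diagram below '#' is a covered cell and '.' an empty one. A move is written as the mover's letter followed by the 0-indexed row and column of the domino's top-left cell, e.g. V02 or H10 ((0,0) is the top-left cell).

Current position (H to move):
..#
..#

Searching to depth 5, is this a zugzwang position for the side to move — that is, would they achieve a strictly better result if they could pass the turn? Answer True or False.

ply 1, H at ..#/..# | H00=+1→###/..#*; H10=+1→..#/###
ply 2: ###/..# is terminal -1 (V); from ..#/..# depth 5
pass branch (V moves first from the same position):
  | ply 1, V at ..#/..# | V00=+1→#.#/#.#*; V01=+1→.##/.##
  | ply 2: #.#/#.# is terminal -1 (H); from ..#/..# depth 5
H moving scores +1; H passing scores -1

zugzwang(..#/..#, H) = False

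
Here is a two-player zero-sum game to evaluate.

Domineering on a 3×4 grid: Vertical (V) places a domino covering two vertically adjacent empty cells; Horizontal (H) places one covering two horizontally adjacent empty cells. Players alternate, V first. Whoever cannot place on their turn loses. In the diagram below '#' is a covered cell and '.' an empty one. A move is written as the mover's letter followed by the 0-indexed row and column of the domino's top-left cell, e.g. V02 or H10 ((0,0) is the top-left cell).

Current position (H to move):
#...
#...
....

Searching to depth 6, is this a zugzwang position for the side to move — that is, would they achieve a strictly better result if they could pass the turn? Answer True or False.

[#.../#.../....] H move#1: H01:-1/###./#.../...., H02:-1/#.##/#.../...., H11:+1/#.../###./....*, H12:+1/#.../#.##/...., H20:-1/#.../#.../##.., H21:-1/#.../#.../.##., H22:-1/#.../#.../..##
[#.../###./....] V move#2: V03:-1/#..#/####/....*, V13:-1/#.../####/...#
[#..#/####/....] H move#3: H01:+1/####/####/....*, H20:+1/#..#/####/##.., H21:+1/#..#/####/.##., H22:+1/#..#/####/..##
[####/####/....] end (terminal -1, V#4); searched #.../#.../.... to 6
suppose H passes — search the same position with V to move:
pass> [#.../#.../....] V move#1: V01:-1/##../##../...., V02:+1/#.#./#.#./....*, V03:-1/#..#/#..#/...., V11:-1/#.../##../.#.., V12:+1/#.../#.#./..#., V13:-1/#.../#..#/...#
pass> [#.#./#.#./....] H move#2: H20:-1/#.#./#.#./##..*, H21:-1/#.#./#.#./.##., H22:-1/#.#./#.#./..##
pass> [#.#./#.#./##..] V move#3: V01:+1/###./###./##..*, V03:+1/#.##/#.##/##.., V13:+1/#.#./#.##/##.#
pass> [###./###./##..] H move#4: H22:-1/###./###./####*
pass> [###./###./####] V move#5: V03:+1/####/####/####*
pass> [####/####/####] end (terminal -1, H#6); searched #.../#.../.... to 6
for H: play +1, pass -1

zugzwang(#.../#.../...., H) = False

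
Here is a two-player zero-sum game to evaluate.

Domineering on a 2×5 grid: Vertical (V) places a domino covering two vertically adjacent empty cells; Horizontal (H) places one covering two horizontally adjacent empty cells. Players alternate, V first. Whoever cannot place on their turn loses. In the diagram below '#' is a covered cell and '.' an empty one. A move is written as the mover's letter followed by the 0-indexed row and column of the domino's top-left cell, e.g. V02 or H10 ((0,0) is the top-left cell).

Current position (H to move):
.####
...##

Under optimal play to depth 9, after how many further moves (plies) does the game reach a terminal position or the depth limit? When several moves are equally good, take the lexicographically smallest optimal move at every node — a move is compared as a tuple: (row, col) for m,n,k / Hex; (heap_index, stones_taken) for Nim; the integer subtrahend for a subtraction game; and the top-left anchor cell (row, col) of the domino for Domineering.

ply 1, H at .####/...## | H10=+1→.####/##.##*; H11=-1→.####/.####
ply 2: .####/##.## is terminal -1 (V); from .####/...## depth 9

PV length from [.####/...##]: 1 ply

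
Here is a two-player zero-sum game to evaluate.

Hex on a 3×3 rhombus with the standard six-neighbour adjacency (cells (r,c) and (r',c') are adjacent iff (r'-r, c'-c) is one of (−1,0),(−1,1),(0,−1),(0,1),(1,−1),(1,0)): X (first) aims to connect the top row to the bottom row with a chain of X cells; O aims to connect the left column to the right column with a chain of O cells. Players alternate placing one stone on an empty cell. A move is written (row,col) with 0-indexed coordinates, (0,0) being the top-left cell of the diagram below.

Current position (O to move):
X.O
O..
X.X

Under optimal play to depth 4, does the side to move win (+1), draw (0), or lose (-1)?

value(X.O/O../X.X, O) = +1

ply 1, O at X.O/O../X.X | (0,1)=+1→XOO/O../X.X*; (1,1)=+1→X.O/OO./X.X; (1,2)=+1→X.O/O.O/X.X; (2,1)=+1→X.O/O../XOX
ply 2: XOO/O../X.X is terminal -1 (X); from X.O/O../X.X depth 4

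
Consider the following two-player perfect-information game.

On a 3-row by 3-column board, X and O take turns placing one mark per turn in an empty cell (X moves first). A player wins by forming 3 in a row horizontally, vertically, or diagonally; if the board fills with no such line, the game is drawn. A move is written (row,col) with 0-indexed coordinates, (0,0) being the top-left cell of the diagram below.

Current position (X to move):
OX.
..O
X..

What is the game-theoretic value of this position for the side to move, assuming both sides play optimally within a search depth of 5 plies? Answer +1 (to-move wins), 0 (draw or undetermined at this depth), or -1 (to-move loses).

value(OX./..O/X.., X) = +1

[OX./..O/X..] X move#1: (0,2):-1/OXX/..O/X.., (1,0):-1/OX./X.O/X.., (1,1):+1/OX./.XO/X..*, (2,1):+1/OX./..O/XX., (2,2):+0/OX./..O/X.X
[OX./.XO/X..] O move#2: (0,2):-1/OXO/.XO/X..*, (1,0):-1/OX./OXO/X.., (2,1):-1/OX./.XO/XO., (2,2):-1/OX./.XO/X.O
[OXO/.XO/X..] X move#3: (1,0):-1/OXO/XXO/X.., (2,1):+1/OXO/.XO/XX.*, (2,2):+0/OXO/.XO/X.X
[OXO/.XO/XX.] end (terminal -1, O#4); searched OX./..O/X.. to 5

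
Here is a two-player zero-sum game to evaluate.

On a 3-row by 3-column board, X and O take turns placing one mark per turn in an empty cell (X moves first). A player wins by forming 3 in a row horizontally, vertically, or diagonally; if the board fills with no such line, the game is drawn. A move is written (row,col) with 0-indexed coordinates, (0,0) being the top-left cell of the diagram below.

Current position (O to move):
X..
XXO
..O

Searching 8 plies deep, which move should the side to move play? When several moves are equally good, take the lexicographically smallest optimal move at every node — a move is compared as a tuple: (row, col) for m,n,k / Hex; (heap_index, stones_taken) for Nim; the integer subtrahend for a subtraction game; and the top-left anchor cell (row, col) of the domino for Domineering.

O's best at [X../XXO/..O]: (0,2)

p1 O@[X../XXO/..O]: (0,1)[XO./XXO/..O]-1 (0,2)[X.O/XXO/..O]+1* (2,0)[X../XXO/O.O]+1 (2,1)[X../XXO/.OO]-1
p2 X@[X.O/XXO/..O] terminal -1; root [X../XXO/..O] d8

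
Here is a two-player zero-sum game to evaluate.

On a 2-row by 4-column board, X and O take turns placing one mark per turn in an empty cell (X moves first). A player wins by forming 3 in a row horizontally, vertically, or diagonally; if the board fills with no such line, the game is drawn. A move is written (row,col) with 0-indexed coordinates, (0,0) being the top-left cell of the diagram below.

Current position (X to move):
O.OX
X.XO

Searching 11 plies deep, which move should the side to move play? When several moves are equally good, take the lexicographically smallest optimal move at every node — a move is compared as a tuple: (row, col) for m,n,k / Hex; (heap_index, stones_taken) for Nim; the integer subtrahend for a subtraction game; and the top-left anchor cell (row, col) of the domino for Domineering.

X's best at [O.OX/X.XO]: (1,1)

ply 1, X at O.OX/X.XO | (0,1)=+0→OXOX/X.XO; (1,1)=+1→O.OX/XXXO*
ply 2: O.OX/XXXO is terminal -1 (O); from O.OX/X.XO depth 11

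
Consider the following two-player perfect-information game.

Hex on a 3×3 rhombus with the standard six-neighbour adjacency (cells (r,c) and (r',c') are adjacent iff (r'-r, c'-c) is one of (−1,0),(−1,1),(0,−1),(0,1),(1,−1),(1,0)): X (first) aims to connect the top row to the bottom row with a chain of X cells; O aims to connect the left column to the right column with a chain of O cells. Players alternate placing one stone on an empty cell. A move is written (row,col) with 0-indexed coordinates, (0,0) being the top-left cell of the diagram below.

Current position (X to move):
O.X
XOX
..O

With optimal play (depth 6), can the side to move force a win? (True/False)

X winning at [O.X/XOX/..O]: True

[O.X/XOX/..O] X move#1: (0,1):+1/OXX/XOX/..O*, (2,0):+1/O.X/XOX/X.O, (2,1):+1/O.X/XOX/.XO
[OXX/XOX/..O] O move#2: (2,0):-1/OXX/XOX/O.O*, (2,1):-1/OXX/XOX/.OO
[OXX/XOX/O.O] X move#3: (2,1):+1/OXX/XOX/OXO*
[OXX/XOX/OXO] end (terminal -1, O#4); searched O.X/XOX/..O to 6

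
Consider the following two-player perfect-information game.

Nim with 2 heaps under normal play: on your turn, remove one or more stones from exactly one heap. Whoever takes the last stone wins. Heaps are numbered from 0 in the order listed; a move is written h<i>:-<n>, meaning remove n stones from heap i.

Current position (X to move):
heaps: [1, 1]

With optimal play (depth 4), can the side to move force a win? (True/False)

p1 X@[(1,1)]: h0:-1[(0,1)]-1* h1:-1[(1,0)]-1
p2 O@[(0,1)]: h1:-1[(0,0)]+1*
p3 X@[(0,0)] terminal -1; root [(1,1)] d4

X winning at [(1,1)]: False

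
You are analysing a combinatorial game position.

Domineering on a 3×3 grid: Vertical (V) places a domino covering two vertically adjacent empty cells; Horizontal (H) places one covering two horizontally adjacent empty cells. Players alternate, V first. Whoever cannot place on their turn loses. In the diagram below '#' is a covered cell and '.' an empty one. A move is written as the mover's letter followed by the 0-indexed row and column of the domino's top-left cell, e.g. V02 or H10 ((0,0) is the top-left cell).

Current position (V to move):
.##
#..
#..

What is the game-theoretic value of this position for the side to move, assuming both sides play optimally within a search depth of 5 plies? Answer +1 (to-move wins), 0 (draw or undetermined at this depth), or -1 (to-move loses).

[.##/#../#..] V move#1: V11:+1/.##/##./##.*, V12:+1/.##/#.#/#.#
[.##/##./##.] end (terminal -1, H#2); searched .##/#../#.. to 5

value(.##/#../#.., V) = +1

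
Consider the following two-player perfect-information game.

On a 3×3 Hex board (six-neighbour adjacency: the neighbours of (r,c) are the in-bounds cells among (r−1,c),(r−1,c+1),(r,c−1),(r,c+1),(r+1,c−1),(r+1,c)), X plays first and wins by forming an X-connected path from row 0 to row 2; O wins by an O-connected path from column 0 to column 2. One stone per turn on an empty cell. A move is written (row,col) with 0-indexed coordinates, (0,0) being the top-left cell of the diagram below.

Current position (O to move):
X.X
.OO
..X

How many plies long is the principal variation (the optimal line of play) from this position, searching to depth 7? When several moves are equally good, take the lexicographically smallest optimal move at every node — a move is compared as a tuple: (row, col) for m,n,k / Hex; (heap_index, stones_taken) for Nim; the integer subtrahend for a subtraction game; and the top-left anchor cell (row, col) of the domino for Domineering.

ply 1, O at X.X/.OO/..X | (0,1)=+1→XOX/.OO/..X*; (1,0)=+1→X.X/OOO/..X; (2,0)=+1→X.X/.OO/O.X; (2,1)=+1→X.X/.OO/.OX
ply 2, X at XOX/.OO/..X | (1,0)=-1→XOX/XOO/..X*; (2,0)=-1→XOX/.OO/X.X; (2,1)=-1→XOX/.OO/.XX
ply 3, O at XOX/XOO/..X | (2,0)=+1→XOX/XOO/O.X*; (2,1)=-1→XOX/XOO/.OX
ply 4: XOX/XOO/O.X is terminal -1 (X); from X.X/.OO/..X depth 7

PV length from [X.X/.OO/..X]: 3 plies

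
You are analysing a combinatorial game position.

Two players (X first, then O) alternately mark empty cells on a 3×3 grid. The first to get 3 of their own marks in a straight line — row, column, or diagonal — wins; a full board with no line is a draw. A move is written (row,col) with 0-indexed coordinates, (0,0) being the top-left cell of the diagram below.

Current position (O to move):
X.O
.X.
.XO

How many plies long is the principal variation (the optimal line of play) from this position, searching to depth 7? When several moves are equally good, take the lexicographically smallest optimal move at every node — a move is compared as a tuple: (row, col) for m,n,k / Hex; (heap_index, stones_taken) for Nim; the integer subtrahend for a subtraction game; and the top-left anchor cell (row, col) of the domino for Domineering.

PV length from [X.O/.X./.XO]: 1 ply

p1 O@[X.O/.X./.XO]: (0,1)[XOO/.X./.XO]+0 (1,0)[X.O/OX./.XO]-1 (1,2)[X.O/.XO/.XO]+1* (2,0)[X.O/.X./OXO]-1
p2 X@[X.O/.XO/.XO] terminal -1; root [X.O/.X./.XO] d7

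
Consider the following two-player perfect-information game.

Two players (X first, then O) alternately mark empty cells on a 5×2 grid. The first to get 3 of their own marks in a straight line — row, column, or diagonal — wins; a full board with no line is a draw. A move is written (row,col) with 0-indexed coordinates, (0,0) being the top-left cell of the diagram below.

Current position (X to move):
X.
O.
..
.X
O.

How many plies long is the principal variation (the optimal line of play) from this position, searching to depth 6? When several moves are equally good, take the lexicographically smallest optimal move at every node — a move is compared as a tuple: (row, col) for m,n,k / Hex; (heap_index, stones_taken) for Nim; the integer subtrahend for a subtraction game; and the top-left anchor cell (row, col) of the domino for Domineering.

p1 X@[X./O./../.X/O.]: (0,1)[XX/O./../.X/O.]+0 (1,1)[X./OX/../.X/O.]+0 (2,0)[X./O./X./.X/O.]+0 (2,1)[X./O./.X/.X/O.]+1* (3,0)[X./O./../XX/O.]+0 (4,1)[X./O./../.X/OX]+0
p2 O@[X./O./.X/.X/O.]: (0,1)[XO/O./.X/.X/O.]-1* (1,1)[X./OO/.X/.X/O.]-1 (2,0)[X./O./OX/.X/O.]-1 (3,0)[X./O./.X/OX/O.]-1 (4,1)[X./O./.X/.X/OO]-1
p3 X@[XO/O./.X/.X/O.]: (1,1)[XO/OX/.X/.X/O.]+1* (2,0)[XO/O./XX/.X/O.]+1 (3,0)[XO/O./.X/XX/O.]+1 (4,1)[XO/O./.X/.X/OX]+1
p4 O@[XO/OX/.X/.X/O.] terminal -1; root [X./O./../.X/O.] d6

PV length from [X./O./../.X/O.]: 3 plies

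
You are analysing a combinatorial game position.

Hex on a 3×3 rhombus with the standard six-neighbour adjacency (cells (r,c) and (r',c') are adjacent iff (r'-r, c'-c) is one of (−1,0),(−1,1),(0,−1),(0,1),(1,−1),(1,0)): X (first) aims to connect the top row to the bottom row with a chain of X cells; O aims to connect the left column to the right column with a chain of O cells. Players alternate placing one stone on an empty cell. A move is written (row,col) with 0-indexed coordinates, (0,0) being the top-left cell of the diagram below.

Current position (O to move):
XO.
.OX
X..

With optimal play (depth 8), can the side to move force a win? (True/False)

ply 1, O at XO./.OX/X.. | (0,2)=-1→XOO/.OX/X..*; (1,0)=-1→XO./OOX/X..; (2,1)=-1→XO./.OX/XO.; (2,2)=-1→XO./.OX/X.O
ply 2, X at XOO/.OX/X.. | (1,0)=+1→XOO/XOX/X..*; (2,1)=-1→XOO/.OX/XX.; (2,2)=-1→XOO/.OX/X.X
ply 3: XOO/XOX/X.. is terminal -1 (O); from XO./.OX/X.. depth 8

O winning at [XO./.OX/X..]: False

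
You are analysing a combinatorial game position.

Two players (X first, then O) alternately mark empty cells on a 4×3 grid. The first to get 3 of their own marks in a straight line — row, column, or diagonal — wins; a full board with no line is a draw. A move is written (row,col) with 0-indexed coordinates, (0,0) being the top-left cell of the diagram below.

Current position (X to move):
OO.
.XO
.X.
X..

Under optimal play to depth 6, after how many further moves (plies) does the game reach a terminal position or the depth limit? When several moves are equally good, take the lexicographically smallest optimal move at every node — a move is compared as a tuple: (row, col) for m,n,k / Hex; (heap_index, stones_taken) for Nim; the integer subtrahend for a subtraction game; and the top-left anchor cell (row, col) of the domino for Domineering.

ply 1, X at OO./.XO/.X./X.. | (0,2)=+1→OOX/.XO/.X./X..*; (1,0)=-1→OO./XXO/.X./X..; (2,0)=-1→OO./.XO/XX./X..; (2,2)=-1→OO./.XO/.XX/X..; (3,1)=+1→OO./.XO/.X./XX.; (3,2)=-1→OO./.XO/.X./X.X
ply 2, O at OOX/.XO/.X./X.. | (1,0)=-1→OOX/OXO/.X./X..*; (2,0)=-1→OOX/.XO/OX./X..; (2,2)=-1→OOX/.XO/.XO/X..; (3,1)=-1→OOX/.XO/.X./XO.; (3,2)=-1→OOX/.XO/.X./X.O
ply 3, X at OOX/OXO/.X./X.. | (2,0)=+1→OOX/OXO/XX./X..*; (2,2)=-1→OOX/OXO/.XX/X..; (3,1)=+1→OOX/OXO/.X./XX.; (3,2)=-1→OOX/OXO/.X./X.X
ply 4: OOX/OXO/XX./X.. is terminal -1 (O); from OO./.XO/.X./X.. depth 6

PV length from [OO./.XO/.X./X..]: 3 plies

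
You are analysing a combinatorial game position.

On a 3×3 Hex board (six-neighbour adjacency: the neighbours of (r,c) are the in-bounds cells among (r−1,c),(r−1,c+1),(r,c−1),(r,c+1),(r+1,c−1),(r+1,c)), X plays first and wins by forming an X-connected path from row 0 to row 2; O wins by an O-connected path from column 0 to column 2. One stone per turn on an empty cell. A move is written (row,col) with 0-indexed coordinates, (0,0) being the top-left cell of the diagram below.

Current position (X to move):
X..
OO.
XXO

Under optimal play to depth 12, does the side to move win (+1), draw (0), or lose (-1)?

[X../OO./XXO] X move#1: (0,1):-1/XX./OO./XXO*, (0,2):-1/X.X/OO./XXO, (1,2):-1/X../OOX/XXO
[XX./OO./XXO] O move#2: (0,2):+1/XXO/OO./XXO*, (1,2):+1/XX./OOO/XXO
[XXO/OO./XXO] end (terminal -1, X#3); searched X../OO./XXO to 12

value(X../OO./XXO, X) = -1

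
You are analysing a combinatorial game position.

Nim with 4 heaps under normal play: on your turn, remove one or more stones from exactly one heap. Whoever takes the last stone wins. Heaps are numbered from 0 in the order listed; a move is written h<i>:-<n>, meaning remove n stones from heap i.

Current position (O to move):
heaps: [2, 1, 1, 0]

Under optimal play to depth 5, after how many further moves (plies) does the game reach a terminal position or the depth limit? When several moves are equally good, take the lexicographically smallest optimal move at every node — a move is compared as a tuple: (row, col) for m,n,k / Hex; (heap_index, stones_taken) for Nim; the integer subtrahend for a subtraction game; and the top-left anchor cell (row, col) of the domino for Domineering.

PV length from [(2,1,1,0)]: 3 plies

p1 O@[(2,1,1,0)]: h0:-1[(1,1,1,0)]-1 h0:-2[(0,1,1,0)]+1* h1:-1[(2,0,1,0)]-1 h2:-1[(2,1,0,0)]-1
p2 X@[(0,1,1,0)]: h1:-1[(0,0,1,0)]-1* h2:-1[(0,1,0,0)]-1
p3 O@[(0,0,1,0)]: h2:-1[(0,0,0,0)]+1*
p4 X@[(0,0,0,0)] terminal -1; root [(2,1,1,0)] d5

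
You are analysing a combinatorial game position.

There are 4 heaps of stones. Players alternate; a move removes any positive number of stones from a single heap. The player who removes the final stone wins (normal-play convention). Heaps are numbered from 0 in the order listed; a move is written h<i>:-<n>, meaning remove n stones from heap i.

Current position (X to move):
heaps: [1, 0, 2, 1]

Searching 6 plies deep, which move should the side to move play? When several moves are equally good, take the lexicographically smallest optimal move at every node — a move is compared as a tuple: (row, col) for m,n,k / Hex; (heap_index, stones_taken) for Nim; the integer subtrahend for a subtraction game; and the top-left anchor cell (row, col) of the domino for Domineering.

p1 X@[(1,0,2,1)]: h0:-1[(0,0,2,1)]-1 h2:-1[(1,0,1,1)]-1 h2:-2[(1,0,0,1)]+1* h3:-1[(1,0,2,0)]-1
p2 O@[(1,0,0,1)]: h0:-1[(0,0,0,1)]-1* h3:-1[(1,0,0,0)]-1
p3 X@[(0,0,0,1)]: h3:-1[(0,0,0,0)]+1*
p4 O@[(0,0,0,0)] terminal -1; root [(1,0,2,1)] d6

X's best at [(1,0,2,1)]: h2:-2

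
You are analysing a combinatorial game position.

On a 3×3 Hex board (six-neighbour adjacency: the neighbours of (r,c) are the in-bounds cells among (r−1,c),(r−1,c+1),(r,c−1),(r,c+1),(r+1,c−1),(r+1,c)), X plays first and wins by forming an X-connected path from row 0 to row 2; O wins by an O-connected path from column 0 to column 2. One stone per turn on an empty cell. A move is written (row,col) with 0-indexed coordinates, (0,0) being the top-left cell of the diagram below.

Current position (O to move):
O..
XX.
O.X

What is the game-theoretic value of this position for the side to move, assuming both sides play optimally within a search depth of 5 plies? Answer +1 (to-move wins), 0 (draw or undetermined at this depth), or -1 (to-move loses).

value(O../XX./O.X, O) = -1

ply 1, O at O../XX./O.X | (0,1)=-1→OO./XX./O.X*; (0,2)=-1→O.O/XX./O.X; (1,2)=-1→O../XXO/O.X; (2,1)=-1→O../XX./OOX
ply 2, X at OO./XX./O.X | (0,2)=+1→OOX/XX./O.X*; (1,2)=-1→OO./XXX/O.X; (2,1)=-1→OO./XX./OXX
ply 3, O at OOX/XX./O.X | (1,2)=-1→OOX/XXO/O.X*; (2,1)=-1→OOX/XX./OOX
ply 4, X at OOX/XXO/O.X | (2,1)=+1→OOX/XXO/OXX*
ply 5: OOX/XXO/OXX is terminal -1 (O); from O../XX./O.X depth 5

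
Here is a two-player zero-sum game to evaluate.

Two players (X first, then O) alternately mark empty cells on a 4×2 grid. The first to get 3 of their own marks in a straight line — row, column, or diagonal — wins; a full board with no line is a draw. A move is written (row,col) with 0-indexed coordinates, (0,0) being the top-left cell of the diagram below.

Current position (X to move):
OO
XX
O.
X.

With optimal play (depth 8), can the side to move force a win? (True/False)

X winning at [OO/XX/O./X.]: False

ply 1, X at OO/XX/O./X. | (2,1)=+0→OO/XX/OX/X.*; (3,1)=+0→OO/XX/O./XX
ply 2, O at OO/XX/OX/X. | (3,1)=+0→OO/XX/OX/XO*
ply 3: OO/XX/OX/XO is terminal +0 (X); from OO/XX/O./X. depth 8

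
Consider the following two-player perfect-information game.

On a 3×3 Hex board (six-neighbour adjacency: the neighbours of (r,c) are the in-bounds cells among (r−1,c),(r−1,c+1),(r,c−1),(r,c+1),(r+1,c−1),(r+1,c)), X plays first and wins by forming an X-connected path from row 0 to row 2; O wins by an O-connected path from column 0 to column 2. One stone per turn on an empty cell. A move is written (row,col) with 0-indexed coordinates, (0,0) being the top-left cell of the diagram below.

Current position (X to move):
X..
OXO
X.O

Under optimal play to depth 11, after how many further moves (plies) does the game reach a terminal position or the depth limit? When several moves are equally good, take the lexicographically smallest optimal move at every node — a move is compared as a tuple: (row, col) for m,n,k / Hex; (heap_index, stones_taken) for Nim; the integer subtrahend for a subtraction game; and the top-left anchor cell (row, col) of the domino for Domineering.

PV length from [X../OXO/X.O]: 1 ply

[X../OXO/X.O] X move#1: (0,1):+1/XX./OXO/X.O*, (0,2):+1/X.X/OXO/X.O, (2,1):+1/X../OXO/XXO
[XX./OXO/X.O] end (terminal -1, O#2); searched X../OXO/X.O to 11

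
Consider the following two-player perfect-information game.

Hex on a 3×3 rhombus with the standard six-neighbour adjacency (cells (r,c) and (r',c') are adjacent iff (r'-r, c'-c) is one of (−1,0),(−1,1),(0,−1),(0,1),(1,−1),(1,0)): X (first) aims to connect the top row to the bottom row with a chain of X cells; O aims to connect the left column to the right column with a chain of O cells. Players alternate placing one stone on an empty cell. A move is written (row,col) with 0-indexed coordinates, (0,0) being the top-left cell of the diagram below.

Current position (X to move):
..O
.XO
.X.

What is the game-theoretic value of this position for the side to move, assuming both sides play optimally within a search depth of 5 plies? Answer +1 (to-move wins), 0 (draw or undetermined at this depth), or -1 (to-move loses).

value(..O/.XO/.X., X) = +1

[..O/.XO/.X.] X move#1: (0,0):+1/X.O/.XO/.X.*, (0,1):+1/.XO/.XO/.X., (1,0):+1/..O/XXO/.X., (2,0):-1/..O/.XO/XX., (2,2):-1/..O/.XO/.XX
[X.O/.XO/.X.] O move#2: (0,1):-1/XOO/.XO/.X.*, (1,0):-1/X.O/OXO/.X., (2,0):-1/X.O/.XO/OX., (2,2):-1/X.O/.XO/.XO
[XOO/.XO/.X.] X move#3: (1,0):+1/XOO/XXO/.X.*, (2,0):-1/XOO/.XO/XX., (2,2):-1/XOO/.XO/.XX
[XOO/XXO/.X.] end (terminal -1, O#4); searched ..O/.XO/.X. to 5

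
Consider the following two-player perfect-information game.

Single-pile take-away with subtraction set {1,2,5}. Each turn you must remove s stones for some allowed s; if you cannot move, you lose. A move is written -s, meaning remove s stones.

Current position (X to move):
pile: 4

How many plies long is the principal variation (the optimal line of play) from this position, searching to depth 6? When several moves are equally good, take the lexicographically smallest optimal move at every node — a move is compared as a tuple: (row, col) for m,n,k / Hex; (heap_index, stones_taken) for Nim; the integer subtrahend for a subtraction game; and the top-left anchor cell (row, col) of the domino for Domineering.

[4] X move#1: -1:+1/3*, -2:-1/2
[3] O move#2: -1:-1/2*, -2:-1/1
[2] X move#3: -1:-1/1, -2:+1/0*
[0] end (terminal -1, O#4); searched 4 to 6

PV length from [4]: 3 plies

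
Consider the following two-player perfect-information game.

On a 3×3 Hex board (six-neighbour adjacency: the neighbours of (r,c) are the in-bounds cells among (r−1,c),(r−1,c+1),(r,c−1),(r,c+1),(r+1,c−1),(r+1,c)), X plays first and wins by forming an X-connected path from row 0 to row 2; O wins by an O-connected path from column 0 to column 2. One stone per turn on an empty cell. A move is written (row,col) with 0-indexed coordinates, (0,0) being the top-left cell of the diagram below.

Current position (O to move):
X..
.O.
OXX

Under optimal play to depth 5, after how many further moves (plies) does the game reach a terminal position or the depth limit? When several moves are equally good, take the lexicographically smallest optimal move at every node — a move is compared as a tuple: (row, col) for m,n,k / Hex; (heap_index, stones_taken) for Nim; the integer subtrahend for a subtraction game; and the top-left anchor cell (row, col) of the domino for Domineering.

p1 O@[X../.O./OXX]: (0,1)[XO./.O./OXX]+1* (0,2)[X.O/.O./OXX]+1 (1,0)[X../OO./OXX]+1 (1,2)[X../.OO/OXX]+1
p2 X@[XO./.O./OXX]: (0,2)[XOX/.O./OXX]-1* (1,0)[XO./XO./OXX]-1 (1,2)[XO./.OX/OXX]-1
p3 O@[XOX/.O./OXX]: (1,0)[XOX/OO./OXX]-1 (1,2)[XOX/.OO/OXX]+1*
p4 X@[XOX/.OO/OXX] terminal -1; root [X../.O./OXX] d5

PV length from [X../.O./OXX]: 3 plies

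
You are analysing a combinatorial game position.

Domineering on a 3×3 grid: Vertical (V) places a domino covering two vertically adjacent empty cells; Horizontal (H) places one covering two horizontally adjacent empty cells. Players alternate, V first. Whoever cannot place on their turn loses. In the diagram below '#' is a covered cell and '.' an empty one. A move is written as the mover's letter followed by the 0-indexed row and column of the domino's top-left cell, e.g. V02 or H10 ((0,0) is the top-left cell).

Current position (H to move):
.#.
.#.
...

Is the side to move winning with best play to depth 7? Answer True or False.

H winning at [.#./.#./...]: False

[.#./.#./...] H move#1: H20:-1/.#./.#./##.*, H21:-1/.#./.#./.##
[.#./.#./##.] V move#2: V00:+1/##./##./##.*, V02:+1/.##/.##/##., V12:+1/.#./.##/###
[##./##./##.] end (terminal -1, H#3); searched .#./.#./... to 7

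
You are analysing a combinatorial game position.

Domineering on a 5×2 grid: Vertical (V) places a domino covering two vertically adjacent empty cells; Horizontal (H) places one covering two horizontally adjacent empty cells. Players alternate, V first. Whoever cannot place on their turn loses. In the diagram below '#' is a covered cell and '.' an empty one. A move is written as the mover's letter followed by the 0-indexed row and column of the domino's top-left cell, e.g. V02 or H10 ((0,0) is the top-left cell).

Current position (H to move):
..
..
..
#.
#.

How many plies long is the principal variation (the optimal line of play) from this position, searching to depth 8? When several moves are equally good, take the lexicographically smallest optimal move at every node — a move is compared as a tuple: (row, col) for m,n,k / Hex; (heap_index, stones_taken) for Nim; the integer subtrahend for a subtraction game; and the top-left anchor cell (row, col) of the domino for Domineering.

[../../../#./#.] H move#1: H00:-1/##/../../#./#., H10:+1/../##/../#./#.*, H20:-1/../../##/#./#.
[../##/../#./#.] V move#2: V21:-1/../##/.#/##/#.*, V31:-1/../##/../##/##
[../##/.#/##/#.] H move#3: H00:+1/##/##/.#/##/#.*
[##/##/.#/##/#.] end (terminal -1, V#4); searched ../../../#./#. to 8

PV length from [../../../#./#.]: 3 plies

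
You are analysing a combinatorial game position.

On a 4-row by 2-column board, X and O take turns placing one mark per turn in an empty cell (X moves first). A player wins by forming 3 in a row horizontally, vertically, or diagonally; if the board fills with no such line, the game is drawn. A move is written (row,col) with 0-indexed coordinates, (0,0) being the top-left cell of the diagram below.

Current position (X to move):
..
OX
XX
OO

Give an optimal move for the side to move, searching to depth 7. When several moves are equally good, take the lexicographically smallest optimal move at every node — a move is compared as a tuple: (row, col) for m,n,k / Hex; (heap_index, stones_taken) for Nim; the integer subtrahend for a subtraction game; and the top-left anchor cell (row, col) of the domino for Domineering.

X's best at [../OX/XX/OO]: (0,1)

ply 1, X at ../OX/XX/OO | (0,0)=+0→X./OX/XX/OO; (0,1)=+1→.X/OX/XX/OO*
ply 2: .X/OX/XX/OO is terminal -1 (O); from ../OX/XX/OO depth 7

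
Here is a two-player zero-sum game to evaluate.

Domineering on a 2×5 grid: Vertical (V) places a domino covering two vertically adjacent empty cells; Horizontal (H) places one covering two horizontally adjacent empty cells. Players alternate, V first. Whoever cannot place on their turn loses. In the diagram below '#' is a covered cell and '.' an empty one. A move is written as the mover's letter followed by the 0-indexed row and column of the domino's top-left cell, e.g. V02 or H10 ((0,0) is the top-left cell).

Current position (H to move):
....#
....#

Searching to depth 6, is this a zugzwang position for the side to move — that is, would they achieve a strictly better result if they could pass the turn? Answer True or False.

zugzwang(....#/....#, H) = False

p1 H@[....#/....#]: H00[##..#/....#]-1 H01[.##.#/....#]+1* H02[..###/....#]-1 H10[....#/##..#]-1 H11[....#/.##.#]+1 H12[....#/..###]-1
p2 V@[.##.#/....#]: V00[###.#/#...#]-1* V03[.####/...##]-1
p3 H@[###.#/#...#]: H11[###.#/###.#]-1 H12[###.#/#.###]+1*
p4 V@[###.#/#.###] terminal -1; root [....#/....#] d6
suppose H passes — search the same position with V to move:
pass> p1 V@[....#/....#]: V00[#...#/#...#]-1* V01[.#..#/.#..#]-1 V02[..#.#/..#.#]-1 V03[...##/...##]-1
pass> p2 H@[#...#/#...#]: H01[###.#/#...#]+1* H02[#.###/#...#]+1 H11[#...#/###.#]+1 H12[#...#/#.###]+1
pass> p3 V@[###.#/#...#]: V03[#####/#..##]-1*
pass> p4 H@[#####/#..##]: H11[#####/#####]+1*
pass> p5 V@[#####/#####] terminal -1; root [....#/....#] d6
for H: play +1, pass +1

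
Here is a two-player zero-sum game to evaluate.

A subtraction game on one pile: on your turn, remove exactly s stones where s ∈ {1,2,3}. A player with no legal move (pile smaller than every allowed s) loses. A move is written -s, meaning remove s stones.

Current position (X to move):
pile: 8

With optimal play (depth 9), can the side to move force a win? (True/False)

X winning at [8]: False

[8] X move#1: -1:-1/7*, -2:-1/6, -3:-1/5
[7] O move#2: -1:-1/6, -2:-1/5, -3:+1/4*
[4] X move#3: -1:-1/3*, -2:-1/2, -3:-1/1
[3] O move#4: -1:-1/2, -2:-1/1, -3:+1/0*
[0] end (terminal -1, X#5); searched 8 to 9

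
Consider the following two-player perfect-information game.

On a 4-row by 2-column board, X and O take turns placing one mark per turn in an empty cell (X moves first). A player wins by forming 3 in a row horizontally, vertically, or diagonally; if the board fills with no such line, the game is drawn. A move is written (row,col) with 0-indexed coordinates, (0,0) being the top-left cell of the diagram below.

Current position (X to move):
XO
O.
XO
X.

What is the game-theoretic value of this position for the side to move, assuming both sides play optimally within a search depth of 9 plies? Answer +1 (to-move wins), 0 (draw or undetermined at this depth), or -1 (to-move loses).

value(XO/O./XO/X., X) = 0

p1 X@[XO/O./XO/X.]: (1,1)[XO/OX/XO/X.]+0* (3,1)[XO/O./XO/XX]-1
p2 O@[XO/OX/XO/X.]: (3,1)[XO/OX/XO/XO]+0*
p3 X@[XO/OX/XO/XO] terminal +0; root [XO/O./XO/X.] d9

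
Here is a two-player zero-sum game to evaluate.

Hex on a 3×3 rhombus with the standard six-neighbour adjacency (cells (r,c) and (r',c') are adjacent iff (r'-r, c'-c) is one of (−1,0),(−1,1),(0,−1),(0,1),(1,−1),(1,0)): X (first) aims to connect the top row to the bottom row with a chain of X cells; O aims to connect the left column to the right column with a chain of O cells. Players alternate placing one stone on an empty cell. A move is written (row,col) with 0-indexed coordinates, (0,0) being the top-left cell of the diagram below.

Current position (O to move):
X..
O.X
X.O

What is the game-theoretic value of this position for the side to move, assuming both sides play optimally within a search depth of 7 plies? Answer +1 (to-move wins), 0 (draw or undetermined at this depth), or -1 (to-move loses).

value(X../O.X/X.O, O) = +1

[X../O.X/X.O] O move#1: (0,1):-1/XO./O.X/X.O, (0,2):+1/X.O/O.X/X.O*, (1,1):+1/X../OOX/X.O, (2,1):-1/X../O.X/XOO
[X.O/O.X/X.O] X move#2: (0,1):-1/XXO/O.X/X.O*, (1,1):-1/X.O/OXX/X.O, (2,1):-1/X.O/O.X/XXO
[XXO/O.X/X.O] O move#3: (1,1):+1/XXO/OOX/X.O*, (2,1):-1/XXO/O.X/XOO
[XXO/OOX/X.O] end (terminal -1, X#4); searched X../O.X/X.O to 7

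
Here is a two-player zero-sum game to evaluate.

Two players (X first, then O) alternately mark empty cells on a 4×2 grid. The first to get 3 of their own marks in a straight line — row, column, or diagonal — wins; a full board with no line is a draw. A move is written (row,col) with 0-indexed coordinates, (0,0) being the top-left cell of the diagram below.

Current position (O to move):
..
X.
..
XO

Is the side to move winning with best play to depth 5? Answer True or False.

O winning at [../X./../XO]: False

[../X./../XO] O move#1: (0,0):-1/O./X./../XO, (0,1):-1/.O/X./../XO, (1,1):-1/../XO/../XO, (2,0):+0/../X./O./XO*, (2,1):-1/../X./.O/XO
[../X./O./XO] X move#2: (0,0):+0/X./X./O./XO*, (0,1):+0/.X/X./O./XO, (1,1):+0/../XX/O./XO, (2,1):+0/../X./OX/XO
[X./X./O./XO] O move#3: (0,1):+0/XO/X./O./XO*, (1,1):+0/X./XO/O./XO, (2,1):+0/X./X./OO/XO
[XO/X./O./XO] X move#4: (1,1):+0/XO/XX/O./XO*, (2,1):+0/XO/X./OX/XO
[XO/XX/O./XO] O move#5: (2,1):+0/XO/XX/OO/XO*
[XO/XX/OO/XO] end (terminal +0, X#6); searched ../X./../XO to 5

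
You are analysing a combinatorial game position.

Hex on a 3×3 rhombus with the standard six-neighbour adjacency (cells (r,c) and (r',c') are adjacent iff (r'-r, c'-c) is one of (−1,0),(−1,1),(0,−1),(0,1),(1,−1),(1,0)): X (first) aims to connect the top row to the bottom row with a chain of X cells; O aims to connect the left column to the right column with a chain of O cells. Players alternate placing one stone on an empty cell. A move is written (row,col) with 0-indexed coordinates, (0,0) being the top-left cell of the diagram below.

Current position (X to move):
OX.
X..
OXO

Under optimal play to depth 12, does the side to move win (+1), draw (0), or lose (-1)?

[OX./X../OXO] X move#1: (0,2):+1/OXX/X../OXO*, (1,1):+1/OX./XX./OXO, (1,2):+1/OX./X.X/OXO
[OXX/X../OXO] O move#2: (1,1):-1/OXX/XO./OXO*, (1,2):-1/OXX/X.O/OXO
[OXX/XO./OXO] X move#3: (1,2):+1/OXX/XOX/OXO*
[OXX/XOX/OXO] end (terminal -1, O#4); searched OX./X../OXO to 12

value(OX./X../OXO, X) = +1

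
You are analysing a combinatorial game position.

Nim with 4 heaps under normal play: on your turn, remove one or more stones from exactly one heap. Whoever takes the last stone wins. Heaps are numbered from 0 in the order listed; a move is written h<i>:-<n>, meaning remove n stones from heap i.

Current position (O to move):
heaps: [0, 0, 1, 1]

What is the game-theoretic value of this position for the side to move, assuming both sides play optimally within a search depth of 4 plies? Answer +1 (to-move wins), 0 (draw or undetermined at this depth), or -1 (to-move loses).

value((0,0,1,1), O) = -1

p1 O@[(0,0,1,1)]: h2:-1[(0,0,0,1)]-1* h3:-1[(0,0,1,0)]-1
p2 X@[(0,0,0,1)]: h3:-1[(0,0,0,0)]+1*
p3 O@[(0,0,0,0)] terminal -1; root [(0,0,1,1)] d4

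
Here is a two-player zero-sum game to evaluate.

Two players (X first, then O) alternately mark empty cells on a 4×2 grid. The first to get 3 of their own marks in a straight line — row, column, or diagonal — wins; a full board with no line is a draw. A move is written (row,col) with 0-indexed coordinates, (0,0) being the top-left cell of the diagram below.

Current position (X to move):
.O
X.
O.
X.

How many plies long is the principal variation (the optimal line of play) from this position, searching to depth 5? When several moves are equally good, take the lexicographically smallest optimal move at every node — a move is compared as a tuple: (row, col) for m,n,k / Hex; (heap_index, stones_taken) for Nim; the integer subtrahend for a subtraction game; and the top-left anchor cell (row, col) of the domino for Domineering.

ply 1, X at .O/X./O./X. | (0,0)=+0→XO/X./O./X.*; (1,1)=+0→.O/XX/O./X.; (2,1)=+0→.O/X./OX/X.; (3,1)=+0→.O/X./O./XX
ply 2, O at XO/X./O./X. | (1,1)=+0→XO/XO/O./X.*; (2,1)=+0→XO/X./OO/X.; (3,1)=+0→XO/X./O./XO
ply 3, X at XO/XO/O./X. | (2,1)=+0→XO/XO/OX/X.*; (3,1)=-1→XO/XO/O./XX
ply 4, O at XO/XO/OX/X. | (3,1)=+0→XO/XO/OX/XO*
ply 5: XO/XO/OX/XO is terminal +0 (X); from .O/X./O./X. depth 5

PV length from [.O/X./O./X.]: 4 plies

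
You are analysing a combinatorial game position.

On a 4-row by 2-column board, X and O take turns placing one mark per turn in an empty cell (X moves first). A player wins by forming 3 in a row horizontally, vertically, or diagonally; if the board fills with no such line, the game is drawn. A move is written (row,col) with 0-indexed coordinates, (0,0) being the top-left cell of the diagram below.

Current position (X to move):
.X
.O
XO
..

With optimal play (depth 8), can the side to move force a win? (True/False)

p1 X@[.X/.O/XO/..]: (0,0)[XX/.O/XO/..]-1 (1,0)[.X/XO/XO/..]-1 (3,0)[.X/.O/XO/X.]-1 (3,1)[.X/.O/XO/.X]+0*
p2 O@[.X/.O/XO/.X]: (0,0)[OX/.O/XO/.X]+0* (1,0)[.X/OO/XO/.X]+0 (3,0)[.X/.O/XO/OX]+0
p3 X@[OX/.O/XO/.X]: (1,0)[OX/XO/XO/.X]+0* (3,0)[OX/.O/XO/XX]+0
p4 O@[OX/XO/XO/.X]: (3,0)[OX/XO/XO/OX]+0*
p5 X@[OX/XO/XO/OX] terminal +0; root [.X/.O/XO/..] d8

X winning at [.X/.O/XO/..]: False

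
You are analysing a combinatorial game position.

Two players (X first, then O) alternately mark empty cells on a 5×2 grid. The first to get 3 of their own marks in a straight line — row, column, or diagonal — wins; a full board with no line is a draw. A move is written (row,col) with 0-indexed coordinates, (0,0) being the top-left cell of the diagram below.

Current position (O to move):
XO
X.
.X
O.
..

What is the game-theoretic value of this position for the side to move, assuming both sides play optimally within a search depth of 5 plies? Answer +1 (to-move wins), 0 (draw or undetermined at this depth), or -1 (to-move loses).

value(XO/X./.X/O./.., O) = 0

[XO/X./.X/O./..] O move#1: (1,1):-1/XO/XO/.X/O./.., (2,0):+0/XO/X./OX/O./..*, (3,1):-1/XO/X./.X/OO/.., (4,0):-1/XO/X./.X/O./O., (4,1):-1/XO/X./.X/O./.O
[XO/X./OX/O./..] X move#2: (1,1):-1/XO/XX/OX/O./.., (3,1):-1/XO/X./OX/OX/.., (4,0):+0/XO/X./OX/O./X.*, (4,1):-1/XO/X./OX/O./.X
[XO/X./OX/O./X.] O move#3: (1,1):+0/XO/XO/OX/O./X.*, (3,1):+0/XO/X./OX/OO/X., (4,1):+0/XO/X./OX/O./XO
[XO/XO/OX/O./X.] X move#4: (3,1):+0/XO/XO/OX/OX/X.*, (4,1):+0/XO/XO/OX/O./XX
[XO/XO/OX/OX/X.] O move#5: (4,1):+0/XO/XO/OX/OX/XO*
[XO/XO/OX/OX/XO] end (terminal +0, X#6); searched XO/X./.X/O./.. to 5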